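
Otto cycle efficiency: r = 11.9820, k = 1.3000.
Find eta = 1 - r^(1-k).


r^(k-1) = 2.1065
eta = 1 - 1/2.1065 = 0.5253 = 52.5276%

52.5276%


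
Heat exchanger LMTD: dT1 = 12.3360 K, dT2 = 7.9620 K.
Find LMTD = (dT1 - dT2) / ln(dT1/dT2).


dT1/dT2 = 1.5494
ln(dT1/dT2) = 0.4378
LMTD = 4.3740 / 0.4378 = 9.9899 K

9.9899 K


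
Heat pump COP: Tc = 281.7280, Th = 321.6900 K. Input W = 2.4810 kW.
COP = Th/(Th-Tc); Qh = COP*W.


COP = 321.6900 / 39.9620 = 8.0499
Qh = 8.0499 * 2.4810 = 19.9718 kW

COP = 8.0499, Qh = 19.9718 kW


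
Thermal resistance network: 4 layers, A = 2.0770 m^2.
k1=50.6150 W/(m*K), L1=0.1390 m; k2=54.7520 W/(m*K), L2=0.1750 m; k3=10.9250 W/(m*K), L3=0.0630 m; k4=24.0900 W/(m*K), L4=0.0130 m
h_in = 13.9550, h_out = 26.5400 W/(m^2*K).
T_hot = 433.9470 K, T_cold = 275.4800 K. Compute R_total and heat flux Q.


R_conv_in = 1/(13.9550*2.0770) = 0.0345
R_1 = 0.1390/(50.6150*2.0770) = 0.0013
R_2 = 0.1750/(54.7520*2.0770) = 0.0015
R_3 = 0.0630/(10.9250*2.0770) = 0.0028
R_4 = 0.0130/(24.0900*2.0770) = 0.0003
R_conv_out = 1/(26.5400*2.0770) = 0.0181
R_total = 0.0585 K/W
Q = 158.4670 / 0.0585 = 2707.0093 W

R_total = 0.0585 K/W, Q = 2707.0093 W


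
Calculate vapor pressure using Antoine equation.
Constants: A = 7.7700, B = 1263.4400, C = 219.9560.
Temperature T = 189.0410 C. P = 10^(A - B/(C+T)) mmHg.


C+T = 408.9970
B/(C+T) = 3.0891
log10(P) = 7.7700 - 3.0891 = 4.6809
P = 10^4.6809 = 47960.3106 mmHg

47960.3106 mmHg


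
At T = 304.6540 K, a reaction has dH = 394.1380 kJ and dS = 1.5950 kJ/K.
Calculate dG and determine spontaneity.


T*dS = 304.6540 * 1.5950 = 485.9231 kJ
dG = 394.1380 - 485.9231 = -91.7851 kJ (spontaneous)

dG = -91.7851 kJ, spontaneous


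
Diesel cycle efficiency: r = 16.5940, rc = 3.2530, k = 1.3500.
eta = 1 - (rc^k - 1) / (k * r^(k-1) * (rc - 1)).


r^(k-1) = 2.6729
rc^k = 4.9157
eta = 0.5184 = 51.8353%

51.8353%


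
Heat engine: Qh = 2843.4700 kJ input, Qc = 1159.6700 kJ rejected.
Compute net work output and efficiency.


W = 2843.4700 - 1159.6700 = 1683.8000 kJ
eta = 1683.8000 / 2843.4700 = 0.5922 = 59.2164%

W = 1683.8000 kJ, eta = 59.2164%


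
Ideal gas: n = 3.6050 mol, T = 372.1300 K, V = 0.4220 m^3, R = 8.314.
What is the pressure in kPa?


P = nRT/V = 3.6050 * 8.314 * 372.1300 / 0.4220
= 11153.4692 / 0.4220 = 26430.0218 Pa = 26.4300 kPa

26.4300 kPa


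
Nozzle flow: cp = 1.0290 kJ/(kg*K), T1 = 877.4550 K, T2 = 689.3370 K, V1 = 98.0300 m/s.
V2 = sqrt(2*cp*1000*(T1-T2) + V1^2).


dT = 188.1180 K
2*cp*1000*dT = 387146.8440
V1^2 = 9609.8809
V2 = sqrt(396756.7249) = 629.8863 m/s

629.8863 m/s


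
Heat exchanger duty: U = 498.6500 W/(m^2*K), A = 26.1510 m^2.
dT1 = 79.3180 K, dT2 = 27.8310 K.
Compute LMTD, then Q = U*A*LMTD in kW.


LMTD = 49.1610 K
Q = 498.6500 * 26.1510 * 49.1610 = 641068.6826 W = 641.0687 kW

641.0687 kW


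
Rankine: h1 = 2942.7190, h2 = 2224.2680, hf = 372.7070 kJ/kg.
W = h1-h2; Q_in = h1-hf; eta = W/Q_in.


W = 718.4510 kJ/kg
Q_in = 2570.0120 kJ/kg
eta = 0.2796 = 27.9552%

eta = 27.9552%


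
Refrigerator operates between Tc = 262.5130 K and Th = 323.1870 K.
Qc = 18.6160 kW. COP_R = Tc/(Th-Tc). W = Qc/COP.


COP = 262.5130 / 60.6740 = 4.3266
W = 18.6160 / 4.3266 = 4.3027 kW

COP = 4.3266, W = 4.3027 kW


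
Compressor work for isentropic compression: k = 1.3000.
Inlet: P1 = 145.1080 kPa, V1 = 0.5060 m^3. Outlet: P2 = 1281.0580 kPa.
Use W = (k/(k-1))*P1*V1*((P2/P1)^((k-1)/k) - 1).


(k-1)/k = 0.2308
(P2/P1)^exp = 1.6530
W = 4.3333 * 145.1080 * 0.5060 * (1.6530 - 1) = 207.7752 kJ

207.7752 kJ


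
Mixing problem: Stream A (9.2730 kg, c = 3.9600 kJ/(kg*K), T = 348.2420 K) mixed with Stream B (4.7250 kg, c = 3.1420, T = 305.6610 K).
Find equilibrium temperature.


num = 17325.6503
den = 51.5670
Tf = 335.9831 K

335.9831 K


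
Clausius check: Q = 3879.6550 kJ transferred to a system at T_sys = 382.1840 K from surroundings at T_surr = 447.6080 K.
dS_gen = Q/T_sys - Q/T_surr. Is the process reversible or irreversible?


dS_sys = 3879.6550/382.1840 = 10.1513 kJ/K
dS_surr = -3879.6550/447.6080 = -8.6675 kJ/K
dS_gen = 10.1513 - 8.6675 = 1.4837 kJ/K (irreversible)

dS_gen = 1.4837 kJ/K, irreversible


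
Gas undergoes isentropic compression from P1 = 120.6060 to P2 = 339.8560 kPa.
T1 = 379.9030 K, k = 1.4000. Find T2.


(k-1)/k = 0.2857
(P2/P1)^exp = 1.3445
T2 = 379.9030 * 1.3445 = 510.7672 K

510.7672 K


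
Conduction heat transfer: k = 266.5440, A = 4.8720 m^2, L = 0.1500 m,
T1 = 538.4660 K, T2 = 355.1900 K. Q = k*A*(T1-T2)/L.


dT = 183.2760 K
Q = 266.5440 * 4.8720 * 183.2760 / 0.1500 = 1586684.3173 W

1586684.3173 W


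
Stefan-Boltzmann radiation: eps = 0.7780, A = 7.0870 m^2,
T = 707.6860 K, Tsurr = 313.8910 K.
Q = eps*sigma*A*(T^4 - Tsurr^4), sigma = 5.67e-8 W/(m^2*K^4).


T^4 = 2.5082e+11
Tsurr^4 = 9.7077e+09
Q = 0.7780 * 5.67e-8 * 7.0870 * 2.4111e+11 = 75378.0249 W

75378.0249 W


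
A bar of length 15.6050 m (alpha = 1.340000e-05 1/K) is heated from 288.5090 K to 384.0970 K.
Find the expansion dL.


dT = 95.5880 K
dL = 1.340000e-05 * 15.6050 * 95.5880 = 0.019988 m
L_final = 15.624988 m

dL = 0.019988 m


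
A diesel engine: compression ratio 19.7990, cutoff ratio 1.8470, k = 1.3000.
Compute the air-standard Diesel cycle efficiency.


r^(k-1) = 2.4490
rc^k = 2.2203
eta = 0.5475 = 54.7479%

54.7479%


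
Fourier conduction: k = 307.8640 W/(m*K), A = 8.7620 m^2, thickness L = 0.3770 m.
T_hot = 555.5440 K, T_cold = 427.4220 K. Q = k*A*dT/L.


dT = 128.1220 K
Q = 307.8640 * 8.7620 * 128.1220 / 0.3770 = 916736.4844 W

916736.4844 W


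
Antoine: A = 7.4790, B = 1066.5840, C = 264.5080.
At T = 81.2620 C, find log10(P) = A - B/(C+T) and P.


C+T = 345.7700
B/(C+T) = 3.0847
log10(P) = 7.4790 - 3.0847 = 4.3943
P = 10^4.3943 = 24793.4398 mmHg

24793.4398 mmHg


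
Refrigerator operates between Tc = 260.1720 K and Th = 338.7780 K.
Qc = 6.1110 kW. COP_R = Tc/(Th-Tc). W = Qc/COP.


COP = 260.1720 / 78.6060 = 3.3098
W = 6.1110 / 3.3098 = 1.8463 kW

COP = 3.3098, W = 1.8463 kW


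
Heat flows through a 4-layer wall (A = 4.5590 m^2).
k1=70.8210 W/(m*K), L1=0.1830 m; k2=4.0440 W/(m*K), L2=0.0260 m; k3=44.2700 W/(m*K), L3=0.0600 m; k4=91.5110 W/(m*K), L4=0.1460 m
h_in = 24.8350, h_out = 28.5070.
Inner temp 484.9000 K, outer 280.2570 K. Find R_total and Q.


R_conv_in = 1/(24.8350*4.5590) = 0.0088
R_1 = 0.1830/(70.8210*4.5590) = 0.0006
R_2 = 0.0260/(4.0440*4.5590) = 0.0014
R_3 = 0.0600/(44.2700*4.5590) = 0.0003
R_4 = 0.1460/(91.5110*4.5590) = 0.0003
R_conv_out = 1/(28.5070*4.5590) = 0.0077
R_total = 0.0192 K/W
Q = 204.6430 / 0.0192 = 10685.8264 W

R_total = 0.0192 K/W, Q = 10685.8264 W


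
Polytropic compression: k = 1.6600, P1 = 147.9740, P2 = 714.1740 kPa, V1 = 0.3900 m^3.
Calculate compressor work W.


(k-1)/k = 0.3976
(P2/P1)^exp = 1.8698
W = 2.5152 * 147.9740 * 0.3900 * (1.8698 - 1) = 126.2538 kJ

126.2538 kJ


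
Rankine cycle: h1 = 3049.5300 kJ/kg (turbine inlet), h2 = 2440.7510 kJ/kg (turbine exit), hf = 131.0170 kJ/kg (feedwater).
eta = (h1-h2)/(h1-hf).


W = 608.7790 kJ/kg
Q_in = 2918.5130 kJ/kg
eta = 0.2086 = 20.8592%

eta = 20.8592%


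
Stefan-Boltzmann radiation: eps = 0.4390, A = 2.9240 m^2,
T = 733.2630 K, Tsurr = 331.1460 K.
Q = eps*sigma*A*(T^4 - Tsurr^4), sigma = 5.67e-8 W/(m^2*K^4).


T^4 = 2.8909e+11
Tsurr^4 = 1.2025e+10
Q = 0.4390 * 5.67e-8 * 2.9240 * 2.7707e+11 = 20165.6951 W

20165.6951 W


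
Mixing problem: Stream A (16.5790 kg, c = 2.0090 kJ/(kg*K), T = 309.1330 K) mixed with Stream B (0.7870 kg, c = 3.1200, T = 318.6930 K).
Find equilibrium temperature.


num = 11078.8896
den = 35.7627
Tf = 309.7894 K

309.7894 K


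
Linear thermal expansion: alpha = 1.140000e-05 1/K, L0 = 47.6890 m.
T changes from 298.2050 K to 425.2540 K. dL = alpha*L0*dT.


dT = 127.0490 K
dL = 1.140000e-05 * 47.6890 * 127.0490 = 0.069071 m
L_final = 47.758071 m

dL = 0.069071 m


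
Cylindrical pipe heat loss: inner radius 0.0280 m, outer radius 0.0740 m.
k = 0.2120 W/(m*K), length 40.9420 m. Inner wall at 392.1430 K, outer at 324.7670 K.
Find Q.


dT = 67.3760 K
ln(ro/ri) = 0.9719
Q = 2*pi*0.2120*40.9420*67.3760 / 0.9719 = 3780.8203 W

3780.8203 W


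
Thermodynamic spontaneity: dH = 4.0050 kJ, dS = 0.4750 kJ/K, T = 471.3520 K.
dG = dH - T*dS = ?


T*dS = 471.3520 * 0.4750 = 223.8922 kJ
dG = 4.0050 - 223.8922 = -219.8872 kJ (spontaneous)

dG = -219.8872 kJ, spontaneous


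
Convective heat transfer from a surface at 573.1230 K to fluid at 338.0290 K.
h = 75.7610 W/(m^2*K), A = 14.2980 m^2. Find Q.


dT = 235.0940 K
Q = 75.7610 * 14.2980 * 235.0940 = 254661.0565 W

254661.0565 W


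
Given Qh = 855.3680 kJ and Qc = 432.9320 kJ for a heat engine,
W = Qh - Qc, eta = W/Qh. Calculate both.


W = 855.3680 - 432.9320 = 422.4360 kJ
eta = 422.4360 / 855.3680 = 0.4939 = 49.3865%

W = 422.4360 kJ, eta = 49.3865%


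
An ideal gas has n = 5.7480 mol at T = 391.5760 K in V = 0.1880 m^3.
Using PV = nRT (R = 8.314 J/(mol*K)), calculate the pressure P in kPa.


P = nRT/V = 5.7480 * 8.314 * 391.5760 / 0.1880
= 18712.9753 / 0.1880 = 99537.1029 Pa = 99.5371 kPa

99.5371 kPa


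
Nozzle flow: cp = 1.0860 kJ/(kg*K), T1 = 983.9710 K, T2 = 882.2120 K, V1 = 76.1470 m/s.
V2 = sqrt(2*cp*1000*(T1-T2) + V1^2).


dT = 101.7590 K
2*cp*1000*dT = 221020.5480
V1^2 = 5798.3656
V2 = sqrt(226818.9136) = 476.2551 m/s

476.2551 m/s


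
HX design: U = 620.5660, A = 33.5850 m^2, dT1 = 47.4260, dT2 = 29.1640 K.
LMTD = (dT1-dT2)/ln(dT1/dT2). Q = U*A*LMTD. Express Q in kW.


LMTD = 37.5579 K
Q = 620.5660 * 33.5850 * 37.5579 = 782771.4525 W = 782.7715 kW

782.7715 kW


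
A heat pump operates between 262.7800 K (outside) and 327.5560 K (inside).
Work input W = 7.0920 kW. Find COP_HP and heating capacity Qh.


COP = 327.5560 / 64.7760 = 5.0567
Qh = 5.0567 * 7.0920 = 35.8625 kW

COP = 5.0567, Qh = 35.8625 kW


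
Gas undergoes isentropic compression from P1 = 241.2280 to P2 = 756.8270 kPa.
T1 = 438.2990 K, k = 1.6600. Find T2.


(k-1)/k = 0.3976
(P2/P1)^exp = 1.5755
T2 = 438.2990 * 1.5755 = 690.5601 K

690.5601 K


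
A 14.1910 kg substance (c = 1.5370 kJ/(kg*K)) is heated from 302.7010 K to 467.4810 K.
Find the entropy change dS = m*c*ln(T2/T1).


T2/T1 = 1.5444
ln(T2/T1) = 0.4346
dS = 14.1910 * 1.5370 * 0.4346 = 9.4796 kJ/K

9.4796 kJ/K


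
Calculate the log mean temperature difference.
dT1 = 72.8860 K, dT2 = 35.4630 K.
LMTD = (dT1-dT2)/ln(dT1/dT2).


dT1/dT2 = 2.0553
ln(dT1/dT2) = 0.7204
LMTD = 37.4230 / 0.7204 = 51.9470 K

51.9470 K


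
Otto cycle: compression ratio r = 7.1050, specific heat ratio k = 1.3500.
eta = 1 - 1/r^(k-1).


r^(k-1) = 1.9863
eta = 1 - 1/1.9863 = 0.4966 = 49.6554%

49.6554%


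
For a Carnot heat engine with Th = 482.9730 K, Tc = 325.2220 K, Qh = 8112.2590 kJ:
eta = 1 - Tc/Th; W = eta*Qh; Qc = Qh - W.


eta = 1 - 325.2220/482.9730 = 0.3266
W = 0.3266 * 8112.2590 = 2649.6657 kJ
Qc = 8112.2590 - 2649.6657 = 5462.5933 kJ

eta = 32.6625%, W = 2649.6657 kJ, Qc = 5462.5933 kJ


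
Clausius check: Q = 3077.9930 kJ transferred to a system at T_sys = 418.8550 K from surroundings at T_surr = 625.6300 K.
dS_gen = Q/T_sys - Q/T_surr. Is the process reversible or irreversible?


dS_sys = 3077.9930/418.8550 = 7.3486 kJ/K
dS_surr = -3077.9930/625.6300 = -4.9198 kJ/K
dS_gen = 7.3486 - 4.9198 = 2.4288 kJ/K (irreversible)

dS_gen = 2.4288 kJ/K, irreversible


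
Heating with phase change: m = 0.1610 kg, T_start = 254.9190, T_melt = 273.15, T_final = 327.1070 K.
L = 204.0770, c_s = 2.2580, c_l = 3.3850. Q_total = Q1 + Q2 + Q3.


Q1 (sensible, solid) = 0.1610 * 2.2580 * 18.2310 = 6.6277 kJ
Q2 (latent) = 0.1610 * 204.0770 = 32.8564 kJ
Q3 (sensible, liquid) = 0.1610 * 3.3850 * 53.9570 = 29.4058 kJ
Q_total = 68.8898 kJ

68.8898 kJ


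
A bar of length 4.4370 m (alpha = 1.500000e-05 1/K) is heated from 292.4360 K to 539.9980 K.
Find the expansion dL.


dT = 247.5620 K
dL = 1.500000e-05 * 4.4370 * 247.5620 = 0.016476 m
L_final = 4.453476 m

dL = 0.016476 m


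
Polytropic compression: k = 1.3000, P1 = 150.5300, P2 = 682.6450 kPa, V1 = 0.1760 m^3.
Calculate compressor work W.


(k-1)/k = 0.2308
(P2/P1)^exp = 1.4175
W = 4.3333 * 150.5300 * 0.1760 * (1.4175 - 1) = 47.9283 kJ

47.9283 kJ


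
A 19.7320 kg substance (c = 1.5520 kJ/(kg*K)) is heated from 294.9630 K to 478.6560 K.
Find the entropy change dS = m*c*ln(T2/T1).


T2/T1 = 1.6228
ln(T2/T1) = 0.4841
dS = 19.7320 * 1.5520 * 0.4841 = 14.8261 kJ/K

14.8261 kJ/K


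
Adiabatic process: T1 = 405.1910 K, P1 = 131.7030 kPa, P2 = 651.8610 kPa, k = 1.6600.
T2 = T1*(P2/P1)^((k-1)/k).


(k-1)/k = 0.3976
(P2/P1)^exp = 1.8886
T2 = 405.1910 * 1.8886 = 765.2615 K

765.2615 K


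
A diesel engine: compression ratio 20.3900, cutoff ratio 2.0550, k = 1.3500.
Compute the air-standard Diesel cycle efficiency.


r^(k-1) = 2.8727
rc^k = 2.6442
eta = 0.5981 = 59.8140%

59.8140%


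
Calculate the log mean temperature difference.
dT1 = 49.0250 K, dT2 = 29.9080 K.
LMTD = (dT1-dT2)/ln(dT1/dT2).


dT1/dT2 = 1.6392
ln(dT1/dT2) = 0.4942
LMTD = 19.1170 / 0.4942 = 38.6824 K

38.6824 K


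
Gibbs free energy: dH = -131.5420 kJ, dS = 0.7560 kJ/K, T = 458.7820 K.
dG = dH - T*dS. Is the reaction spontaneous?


T*dS = 458.7820 * 0.7560 = 346.8392 kJ
dG = -131.5420 - 346.8392 = -478.3812 kJ (spontaneous)

dG = -478.3812 kJ, spontaneous


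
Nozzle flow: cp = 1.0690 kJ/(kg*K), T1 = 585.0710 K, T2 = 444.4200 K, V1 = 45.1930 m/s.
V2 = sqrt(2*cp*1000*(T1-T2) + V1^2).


dT = 140.6510 K
2*cp*1000*dT = 300711.8380
V1^2 = 2042.4072
V2 = sqrt(302754.2452) = 550.2311 m/s

550.2311 m/s


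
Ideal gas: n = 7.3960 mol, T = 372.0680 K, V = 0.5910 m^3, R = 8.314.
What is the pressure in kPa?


P = nRT/V = 7.3960 * 8.314 * 372.0680 / 0.5910
= 22878.5893 / 0.5910 = 38711.6570 Pa = 38.7117 kPa

38.7117 kPa


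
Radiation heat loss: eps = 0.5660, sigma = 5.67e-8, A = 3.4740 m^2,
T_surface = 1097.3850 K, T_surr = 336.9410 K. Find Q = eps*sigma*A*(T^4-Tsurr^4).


T^4 = 1.4502e+12
Tsurr^4 = 1.2889e+10
Q = 0.5660 * 5.67e-8 * 3.4740 * 1.4373e+12 = 160246.4209 W

160246.4209 W


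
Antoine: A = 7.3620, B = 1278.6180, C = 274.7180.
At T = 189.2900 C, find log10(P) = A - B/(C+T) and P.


C+T = 464.0080
B/(C+T) = 2.7556
log10(P) = 7.3620 - 2.7556 = 4.6064
P = 10^4.6064 = 40402.2237 mmHg

40402.2237 mmHg


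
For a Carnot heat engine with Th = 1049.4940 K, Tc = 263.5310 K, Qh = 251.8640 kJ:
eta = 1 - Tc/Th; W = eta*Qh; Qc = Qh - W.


eta = 1 - 263.5310/1049.4940 = 0.7489
W = 0.7489 * 251.8640 = 188.6202 kJ
Qc = 251.8640 - 188.6202 = 63.2438 kJ

eta = 74.8897%, W = 188.6202 kJ, Qc = 63.2438 kJ


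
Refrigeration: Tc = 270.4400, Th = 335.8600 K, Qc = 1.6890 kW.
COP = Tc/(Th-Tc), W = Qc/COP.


COP = 270.4400 / 65.4200 = 4.1339
W = 1.6890 / 4.1339 = 0.4086 kW

COP = 4.1339, W = 0.4086 kW


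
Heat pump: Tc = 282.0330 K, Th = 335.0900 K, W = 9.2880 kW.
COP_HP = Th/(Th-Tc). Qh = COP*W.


COP = 335.0900 / 53.0570 = 6.3157
Qh = 6.3157 * 9.2880 = 58.6599 kW

COP = 6.3157, Qh = 58.6599 kW


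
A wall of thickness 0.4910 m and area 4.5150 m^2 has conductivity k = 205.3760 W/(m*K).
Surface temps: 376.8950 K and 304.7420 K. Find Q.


dT = 72.1530 K
Q = 205.3760 * 4.5150 * 72.1530 / 0.4910 = 136263.7531 W

136263.7531 W


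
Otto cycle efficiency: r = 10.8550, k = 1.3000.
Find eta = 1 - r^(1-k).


r^(k-1) = 2.0450
eta = 1 - 1/2.0450 = 0.5110 = 51.0998%

51.0998%


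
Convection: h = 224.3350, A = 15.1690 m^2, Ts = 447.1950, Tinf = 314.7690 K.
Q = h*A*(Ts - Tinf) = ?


dT = 132.4260 K
Q = 224.3350 * 15.1690 * 132.4260 = 450637.4166 W

450637.4166 W


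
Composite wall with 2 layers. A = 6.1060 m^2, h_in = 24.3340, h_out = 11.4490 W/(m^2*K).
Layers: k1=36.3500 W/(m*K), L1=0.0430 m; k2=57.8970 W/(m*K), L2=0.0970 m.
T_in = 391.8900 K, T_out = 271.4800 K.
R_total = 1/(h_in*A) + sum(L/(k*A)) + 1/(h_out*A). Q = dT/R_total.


R_conv_in = 1/(24.3340*6.1060) = 0.0067
R_1 = 0.0430/(36.3500*6.1060) = 0.0002
R_2 = 0.0970/(57.8970*6.1060) = 0.0003
R_conv_out = 1/(11.4490*6.1060) = 0.0143
R_total = 0.0215 K/W
Q = 120.4100 / 0.0215 = 5599.6986 W

R_total = 0.0215 K/W, Q = 5599.6986 W


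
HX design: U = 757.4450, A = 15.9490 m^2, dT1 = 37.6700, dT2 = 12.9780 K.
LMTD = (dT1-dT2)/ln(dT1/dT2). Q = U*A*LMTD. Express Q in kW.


LMTD = 23.1717 K
Q = 757.4450 * 15.9490 * 23.1717 = 279925.9701 W = 279.9260 kW

279.9260 kW


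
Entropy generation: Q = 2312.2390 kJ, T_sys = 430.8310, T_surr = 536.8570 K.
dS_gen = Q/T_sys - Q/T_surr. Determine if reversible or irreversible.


dS_sys = 2312.2390/430.8310 = 5.3669 kJ/K
dS_surr = -2312.2390/536.8570 = -4.3070 kJ/K
dS_gen = 5.3669 - 4.3070 = 1.0599 kJ/K (irreversible)

dS_gen = 1.0599 kJ/K, irreversible


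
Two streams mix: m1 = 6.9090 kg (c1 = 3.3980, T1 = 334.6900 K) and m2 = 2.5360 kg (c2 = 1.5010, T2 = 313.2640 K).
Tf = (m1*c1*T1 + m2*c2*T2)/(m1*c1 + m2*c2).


num = 9049.8949
den = 27.2833
Tf = 331.7007 K

331.7007 K


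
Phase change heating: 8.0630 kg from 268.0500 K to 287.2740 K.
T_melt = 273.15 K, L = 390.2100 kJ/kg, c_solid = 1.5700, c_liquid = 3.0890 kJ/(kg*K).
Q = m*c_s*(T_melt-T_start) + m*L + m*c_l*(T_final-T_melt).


Q1 (sensible, solid) = 8.0630 * 1.5700 * 5.1000 = 64.5604 kJ
Q2 (latent) = 8.0630 * 390.2100 = 3146.2632 kJ
Q3 (sensible, liquid) = 8.0630 * 3.0890 * 14.1240 = 351.7809 kJ
Q_total = 3562.6046 kJ

3562.6046 kJ


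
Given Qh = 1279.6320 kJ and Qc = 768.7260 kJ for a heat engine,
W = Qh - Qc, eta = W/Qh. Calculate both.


W = 1279.6320 - 768.7260 = 510.9060 kJ
eta = 510.9060 / 1279.6320 = 0.3993 = 39.9260%

W = 510.9060 kJ, eta = 39.9260%


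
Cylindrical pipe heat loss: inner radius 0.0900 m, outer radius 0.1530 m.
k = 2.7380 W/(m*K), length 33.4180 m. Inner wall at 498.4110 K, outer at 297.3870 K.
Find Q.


dT = 201.0240 K
ln(ro/ri) = 0.5306
Q = 2*pi*2.7380*33.4180*201.0240 / 0.5306 = 217796.7068 W

217796.7068 W


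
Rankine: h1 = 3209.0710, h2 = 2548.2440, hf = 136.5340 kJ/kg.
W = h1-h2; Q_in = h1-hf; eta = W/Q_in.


W = 660.8270 kJ/kg
Q_in = 3072.5370 kJ/kg
eta = 0.2151 = 21.5075%

eta = 21.5075%


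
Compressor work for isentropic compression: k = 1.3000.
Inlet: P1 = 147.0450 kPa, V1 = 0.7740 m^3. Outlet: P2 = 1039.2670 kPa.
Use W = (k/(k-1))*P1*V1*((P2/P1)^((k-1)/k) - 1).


(k-1)/k = 0.2308
(P2/P1)^exp = 1.5703
W = 4.3333 * 147.0450 * 0.7740 * (1.5703 - 1) = 281.2734 kJ

281.2734 kJ


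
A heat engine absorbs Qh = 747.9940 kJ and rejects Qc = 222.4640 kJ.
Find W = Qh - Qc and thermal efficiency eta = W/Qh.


W = 747.9940 - 222.4640 = 525.5300 kJ
eta = 525.5300 / 747.9940 = 0.7026 = 70.2586%

W = 525.5300 kJ, eta = 70.2586%


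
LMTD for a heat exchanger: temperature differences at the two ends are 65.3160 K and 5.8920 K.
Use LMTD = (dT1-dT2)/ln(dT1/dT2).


dT1/dT2 = 11.0855
ln(dT1/dT2) = 2.4056
LMTD = 59.4240 / 2.4056 = 24.7019 K

24.7019 K


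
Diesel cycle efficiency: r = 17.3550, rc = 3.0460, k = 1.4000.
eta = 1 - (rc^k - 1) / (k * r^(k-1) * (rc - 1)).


r^(k-1) = 3.1316
rc^k = 4.7558
eta = 0.5813 = 58.1306%

58.1306%


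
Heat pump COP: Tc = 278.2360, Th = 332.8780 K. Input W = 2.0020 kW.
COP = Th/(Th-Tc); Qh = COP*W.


COP = 332.8780 / 54.6420 = 6.0920
Qh = 6.0920 * 2.0020 = 12.1961 kW

COP = 6.0920, Qh = 12.1961 kW


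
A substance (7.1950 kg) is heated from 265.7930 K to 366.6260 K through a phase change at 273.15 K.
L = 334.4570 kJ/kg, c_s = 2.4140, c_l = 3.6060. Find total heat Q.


Q1 (sensible, solid) = 7.1950 * 2.4140 * 7.3570 = 127.7817 kJ
Q2 (latent) = 7.1950 * 334.4570 = 2406.4181 kJ
Q3 (sensible, liquid) = 7.1950 * 3.6060 * 93.4760 = 2425.2507 kJ
Q_total = 4959.4506 kJ

4959.4506 kJ


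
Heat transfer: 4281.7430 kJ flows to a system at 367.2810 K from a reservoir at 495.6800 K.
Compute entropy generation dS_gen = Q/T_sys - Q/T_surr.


dS_sys = 4281.7430/367.2810 = 11.6579 kJ/K
dS_surr = -4281.7430/495.6800 = -8.6381 kJ/K
dS_gen = 11.6579 - 8.6381 = 3.0198 kJ/K (irreversible)

dS_gen = 3.0198 kJ/K, irreversible


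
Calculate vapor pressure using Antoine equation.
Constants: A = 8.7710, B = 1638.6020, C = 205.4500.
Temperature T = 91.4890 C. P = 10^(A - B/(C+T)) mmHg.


C+T = 296.9390
B/(C+T) = 5.5183
log10(P) = 8.7710 - 5.5183 = 3.2527
P = 10^3.2527 = 1789.3206 mmHg

1789.3206 mmHg


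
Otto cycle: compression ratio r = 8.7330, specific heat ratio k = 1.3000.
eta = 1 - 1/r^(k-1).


r^(k-1) = 1.9158
eta = 1 - 1/1.9158 = 0.4780 = 47.8023%

47.8023%


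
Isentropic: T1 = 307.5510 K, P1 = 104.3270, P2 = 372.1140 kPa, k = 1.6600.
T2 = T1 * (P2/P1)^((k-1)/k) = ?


(k-1)/k = 0.3976
(P2/P1)^exp = 1.6580
T2 = 307.5510 * 1.6580 = 509.9153 K

509.9153 K


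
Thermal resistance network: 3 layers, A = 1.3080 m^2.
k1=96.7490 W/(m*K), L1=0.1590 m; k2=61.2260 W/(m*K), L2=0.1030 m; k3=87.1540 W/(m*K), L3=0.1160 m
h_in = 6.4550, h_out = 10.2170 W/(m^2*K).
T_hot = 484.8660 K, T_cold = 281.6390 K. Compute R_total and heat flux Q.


R_conv_in = 1/(6.4550*1.3080) = 0.1184
R_1 = 0.1590/(96.7490*1.3080) = 0.0013
R_2 = 0.1030/(61.2260*1.3080) = 0.0013
R_3 = 0.1160/(87.1540*1.3080) = 0.0010
R_conv_out = 1/(10.2170*1.3080) = 0.0748
R_total = 0.1968 K/W
Q = 203.2270 / 0.1968 = 1032.5089 W

R_total = 0.1968 K/W, Q = 1032.5089 W


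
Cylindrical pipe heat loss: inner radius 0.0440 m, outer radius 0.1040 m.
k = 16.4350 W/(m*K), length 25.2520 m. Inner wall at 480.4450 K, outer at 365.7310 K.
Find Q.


dT = 114.7140 K
ln(ro/ri) = 0.8602
Q = 2*pi*16.4350*25.2520*114.7140 / 0.8602 = 347745.6484 W

347745.6484 W


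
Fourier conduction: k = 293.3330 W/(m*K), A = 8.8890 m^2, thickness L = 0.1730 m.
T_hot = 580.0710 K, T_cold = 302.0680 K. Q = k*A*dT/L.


dT = 278.0030 K
Q = 293.3330 * 8.8890 * 278.0030 / 0.1730 = 4190030.7433 W

4190030.7433 W


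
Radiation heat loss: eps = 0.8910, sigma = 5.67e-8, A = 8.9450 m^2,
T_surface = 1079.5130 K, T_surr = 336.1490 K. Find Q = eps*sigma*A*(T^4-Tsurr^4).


T^4 = 1.3580e+12
Tsurr^4 = 1.2768e+10
Q = 0.8910 * 5.67e-8 * 8.9450 * 1.3453e+12 = 607925.1403 W

607925.1403 W


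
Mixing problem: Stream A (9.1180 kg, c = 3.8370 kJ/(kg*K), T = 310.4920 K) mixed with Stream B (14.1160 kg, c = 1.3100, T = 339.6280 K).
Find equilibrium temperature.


num = 17143.1878
den = 53.4777
Tf = 320.5669 K

320.5669 K


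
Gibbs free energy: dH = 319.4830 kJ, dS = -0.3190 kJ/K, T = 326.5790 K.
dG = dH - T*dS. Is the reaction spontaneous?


T*dS = 326.5790 * -0.3190 = -104.1787 kJ
dG = 319.4830 + 104.1787 = 423.6617 kJ (non-spontaneous)

dG = 423.6617 kJ, non-spontaneous


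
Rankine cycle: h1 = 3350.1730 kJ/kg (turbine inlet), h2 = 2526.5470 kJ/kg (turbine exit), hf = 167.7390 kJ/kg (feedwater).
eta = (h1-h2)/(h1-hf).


W = 823.6260 kJ/kg
Q_in = 3182.4340 kJ/kg
eta = 0.2588 = 25.8804%

eta = 25.8804%


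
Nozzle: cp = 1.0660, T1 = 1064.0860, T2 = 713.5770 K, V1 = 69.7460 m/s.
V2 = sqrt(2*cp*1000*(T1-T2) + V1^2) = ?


dT = 350.5090 K
2*cp*1000*dT = 747285.1880
V1^2 = 4864.5045
V2 = sqrt(752149.6925) = 867.2656 m/s

867.2656 m/s


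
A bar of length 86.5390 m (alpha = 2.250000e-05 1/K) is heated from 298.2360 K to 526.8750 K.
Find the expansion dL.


dT = 228.6390 K
dL = 2.250000e-05 * 86.5390 * 228.6390 = 0.445189 m
L_final = 86.984189 m

dL = 0.445189 m


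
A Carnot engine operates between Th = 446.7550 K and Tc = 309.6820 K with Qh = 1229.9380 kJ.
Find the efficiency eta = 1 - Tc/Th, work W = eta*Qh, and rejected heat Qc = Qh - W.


eta = 1 - 309.6820/446.7550 = 0.3068
W = 0.3068 * 1229.9380 = 377.3686 kJ
Qc = 1229.9380 - 377.3686 = 852.5694 kJ

eta = 30.6819%, W = 377.3686 kJ, Qc = 852.5694 kJ


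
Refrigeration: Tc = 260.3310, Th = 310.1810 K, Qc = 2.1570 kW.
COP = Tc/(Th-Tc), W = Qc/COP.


COP = 260.3310 / 49.8500 = 5.2223
W = 2.1570 / 5.2223 = 0.4130 kW

COP = 5.2223, W = 0.4130 kW


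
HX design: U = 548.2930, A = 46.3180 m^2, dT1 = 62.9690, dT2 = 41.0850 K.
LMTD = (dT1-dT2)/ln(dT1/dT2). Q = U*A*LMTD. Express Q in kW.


LMTD = 51.2507 K
Q = 548.2930 * 46.3180 * 51.2507 = 1301553.0966 W = 1301.5531 kW

1301.5531 kW


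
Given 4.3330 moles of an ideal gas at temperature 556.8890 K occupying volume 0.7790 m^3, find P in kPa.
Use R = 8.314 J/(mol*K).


P = nRT/V = 4.3330 * 8.314 * 556.8890 / 0.7790
= 20061.6823 / 0.7790 = 25753.1223 Pa = 25.7531 kPa

25.7531 kPa


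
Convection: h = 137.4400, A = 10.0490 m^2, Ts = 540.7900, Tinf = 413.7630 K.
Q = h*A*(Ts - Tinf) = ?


dT = 127.0270 K
Q = 137.4400 * 10.0490 * 127.0270 = 175441.3798 W

175441.3798 W


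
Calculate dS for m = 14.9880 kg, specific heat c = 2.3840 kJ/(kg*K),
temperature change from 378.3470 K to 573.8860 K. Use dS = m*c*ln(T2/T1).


T2/T1 = 1.5168
ln(T2/T1) = 0.4166
dS = 14.9880 * 2.3840 * 0.4166 = 14.8864 kJ/K

14.8864 kJ/K


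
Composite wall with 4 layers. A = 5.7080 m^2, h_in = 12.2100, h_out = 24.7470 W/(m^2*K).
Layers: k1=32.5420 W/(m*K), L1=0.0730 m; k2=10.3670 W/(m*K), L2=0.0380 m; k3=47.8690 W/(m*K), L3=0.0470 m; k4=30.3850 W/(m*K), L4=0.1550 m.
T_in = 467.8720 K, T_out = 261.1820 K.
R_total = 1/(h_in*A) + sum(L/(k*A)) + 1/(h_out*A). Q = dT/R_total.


R_conv_in = 1/(12.2100*5.7080) = 0.0143
R_1 = 0.0730/(32.5420*5.7080) = 0.0004
R_2 = 0.0380/(10.3670*5.7080) = 0.0006
R_3 = 0.0470/(47.8690*5.7080) = 0.0002
R_4 = 0.1550/(30.3850*5.7080) = 0.0009
R_conv_out = 1/(24.7470*5.7080) = 0.0071
R_total = 0.0235 K/W
Q = 206.6900 / 0.0235 = 8784.6574 W

R_total = 0.0235 K/W, Q = 8784.6574 W


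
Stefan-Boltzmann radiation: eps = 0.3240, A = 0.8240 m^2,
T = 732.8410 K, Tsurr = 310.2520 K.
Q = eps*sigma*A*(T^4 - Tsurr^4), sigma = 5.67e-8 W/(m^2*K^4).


T^4 = 2.8843e+11
Tsurr^4 = 9.2653e+09
Q = 0.3240 * 5.67e-8 * 0.8240 * 2.7916e+11 = 4225.8529 W

4225.8529 W


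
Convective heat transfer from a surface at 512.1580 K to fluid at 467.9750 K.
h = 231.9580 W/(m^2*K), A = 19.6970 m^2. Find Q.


dT = 44.1830 K
Q = 231.9580 * 19.6970 * 44.1830 = 201866.6804 W

201866.6804 W


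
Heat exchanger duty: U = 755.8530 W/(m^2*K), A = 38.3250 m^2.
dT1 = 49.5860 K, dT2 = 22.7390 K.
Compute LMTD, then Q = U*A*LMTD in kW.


LMTD = 34.4357 K
Q = 755.8530 * 38.3250 * 34.4357 = 997535.5525 W = 997.5356 kW

997.5356 kW


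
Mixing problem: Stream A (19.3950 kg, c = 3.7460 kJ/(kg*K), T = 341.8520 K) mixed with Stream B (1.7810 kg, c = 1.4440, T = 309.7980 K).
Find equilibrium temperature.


num = 25633.5297
den = 75.2254
Tf = 340.7562 K

340.7562 K


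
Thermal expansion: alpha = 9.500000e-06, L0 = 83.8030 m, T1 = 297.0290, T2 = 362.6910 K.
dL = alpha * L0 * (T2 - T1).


dT = 65.6620 K
dL = 9.500000e-06 * 83.8030 * 65.6620 = 0.052275 m
L_final = 83.855275 m

dL = 0.052275 m


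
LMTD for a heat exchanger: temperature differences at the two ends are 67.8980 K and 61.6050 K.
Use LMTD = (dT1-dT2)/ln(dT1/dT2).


dT1/dT2 = 1.1022
ln(dT1/dT2) = 0.0973
LMTD = 6.2930 / 0.0973 = 64.7005 K

64.7005 K


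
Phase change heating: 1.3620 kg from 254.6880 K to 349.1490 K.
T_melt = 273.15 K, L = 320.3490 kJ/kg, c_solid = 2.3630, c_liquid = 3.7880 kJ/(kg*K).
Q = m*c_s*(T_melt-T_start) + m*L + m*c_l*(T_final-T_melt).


Q1 (sensible, solid) = 1.3620 * 2.3630 * 18.4620 = 59.4182 kJ
Q2 (latent) = 1.3620 * 320.3490 = 436.3153 kJ
Q3 (sensible, liquid) = 1.3620 * 3.7880 * 75.9990 = 392.0983 kJ
Q_total = 887.8318 kJ

887.8318 kJ


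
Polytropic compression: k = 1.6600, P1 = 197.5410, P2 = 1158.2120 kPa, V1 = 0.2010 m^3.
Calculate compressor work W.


(k-1)/k = 0.3976
(P2/P1)^exp = 2.0202
W = 2.5152 * 197.5410 * 0.2010 * (2.0202 - 1) = 101.8865 kJ

101.8865 kJ


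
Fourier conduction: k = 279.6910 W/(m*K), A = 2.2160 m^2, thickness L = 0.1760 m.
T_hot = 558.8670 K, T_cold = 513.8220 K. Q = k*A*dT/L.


dT = 45.0450 K
Q = 279.6910 * 2.2160 * 45.0450 / 0.1760 = 158628.8483 W

158628.8483 W


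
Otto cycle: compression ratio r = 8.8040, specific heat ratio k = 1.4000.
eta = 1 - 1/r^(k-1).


r^(k-1) = 2.3871
eta = 1 - 1/2.3871 = 0.5811 = 58.1083%

58.1083%


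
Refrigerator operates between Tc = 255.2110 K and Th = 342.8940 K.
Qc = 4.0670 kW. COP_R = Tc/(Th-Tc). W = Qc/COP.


COP = 255.2110 / 87.6830 = 2.9106
W = 4.0670 / 2.9106 = 1.3973 kW

COP = 2.9106, W = 1.3973 kW


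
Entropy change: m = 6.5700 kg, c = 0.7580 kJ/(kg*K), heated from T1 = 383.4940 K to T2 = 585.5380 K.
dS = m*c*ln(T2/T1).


T2/T1 = 1.5269
ln(T2/T1) = 0.4232
dS = 6.5700 * 0.7580 * 0.4232 = 2.1076 kJ/K

2.1076 kJ/K


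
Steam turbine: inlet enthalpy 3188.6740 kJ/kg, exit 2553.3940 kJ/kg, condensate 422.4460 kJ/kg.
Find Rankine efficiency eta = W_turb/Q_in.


W = 635.2800 kJ/kg
Q_in = 2766.2280 kJ/kg
eta = 0.2297 = 22.9656%

eta = 22.9656%


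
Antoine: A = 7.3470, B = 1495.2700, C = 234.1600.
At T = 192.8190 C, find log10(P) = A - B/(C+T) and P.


C+T = 426.9790
B/(C+T) = 3.5020
log10(P) = 7.3470 - 3.5020 = 3.8450
P = 10^3.8450 = 6998.8147 mmHg

6998.8147 mmHg


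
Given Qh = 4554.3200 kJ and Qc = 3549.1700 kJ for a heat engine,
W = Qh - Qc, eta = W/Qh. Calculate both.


W = 4554.3200 - 3549.1700 = 1005.1500 kJ
eta = 1005.1500 / 4554.3200 = 0.2207 = 22.0703%

W = 1005.1500 kJ, eta = 22.0703%


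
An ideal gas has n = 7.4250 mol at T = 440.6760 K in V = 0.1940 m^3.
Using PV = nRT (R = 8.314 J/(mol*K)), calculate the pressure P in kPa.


P = nRT/V = 7.4250 * 8.314 * 440.6760 / 0.1940
= 27203.5685 / 0.1940 = 140224.5797 Pa = 140.2246 kPa

140.2246 kPa


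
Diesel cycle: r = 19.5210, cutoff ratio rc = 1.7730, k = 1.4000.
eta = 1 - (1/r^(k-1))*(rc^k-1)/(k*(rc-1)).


r^(k-1) = 3.2825
rc^k = 2.2294
eta = 0.6539 = 65.3907%

65.3907%


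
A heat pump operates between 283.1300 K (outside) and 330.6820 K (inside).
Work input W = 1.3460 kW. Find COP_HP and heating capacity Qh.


COP = 330.6820 / 47.5520 = 6.9541
Qh = 6.9541 * 1.3460 = 9.3602 kW

COP = 6.9541, Qh = 9.3602 kW


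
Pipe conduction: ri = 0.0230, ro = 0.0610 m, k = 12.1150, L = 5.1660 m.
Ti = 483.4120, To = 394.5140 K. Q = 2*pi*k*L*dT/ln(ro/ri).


dT = 88.8980 K
ln(ro/ri) = 0.9754
Q = 2*pi*12.1150*5.1660*88.8980 / 0.9754 = 35840.6593 W

35840.6593 W


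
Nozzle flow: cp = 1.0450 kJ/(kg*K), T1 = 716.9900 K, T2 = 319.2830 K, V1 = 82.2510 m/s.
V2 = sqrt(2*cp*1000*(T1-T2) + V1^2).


dT = 397.7070 K
2*cp*1000*dT = 831207.6300
V1^2 = 6765.2270
V2 = sqrt(837972.8570) = 915.4086 m/s

915.4086 m/s


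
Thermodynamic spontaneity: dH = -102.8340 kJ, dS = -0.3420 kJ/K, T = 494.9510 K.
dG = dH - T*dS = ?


T*dS = 494.9510 * -0.3420 = -169.2732 kJ
dG = -102.8340 + 169.2732 = 66.4392 kJ (non-spontaneous)

dG = 66.4392 kJ, non-spontaneous


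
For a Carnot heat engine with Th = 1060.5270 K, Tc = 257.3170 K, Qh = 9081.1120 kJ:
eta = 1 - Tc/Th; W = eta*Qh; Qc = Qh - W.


eta = 1 - 257.3170/1060.5270 = 0.7574
W = 0.7574 * 9081.1120 = 6877.7504 kJ
Qc = 9081.1120 - 6877.7504 = 2203.3616 kJ

eta = 75.7369%, W = 6877.7504 kJ, Qc = 2203.3616 kJ


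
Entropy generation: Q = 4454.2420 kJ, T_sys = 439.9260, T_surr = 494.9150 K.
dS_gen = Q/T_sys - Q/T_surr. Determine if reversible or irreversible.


dS_sys = 4454.2420/439.9260 = 10.1250 kJ/K
dS_surr = -4454.2420/494.9150 = -9.0000 kJ/K
dS_gen = 10.1250 - 9.0000 = 1.1250 kJ/K (irreversible)

dS_gen = 1.1250 kJ/K, irreversible


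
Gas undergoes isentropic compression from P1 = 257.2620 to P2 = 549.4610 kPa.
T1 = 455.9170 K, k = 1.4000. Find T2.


(k-1)/k = 0.2857
(P2/P1)^exp = 1.2421
T2 = 455.9170 * 1.2421 = 566.2994 K

566.2994 K


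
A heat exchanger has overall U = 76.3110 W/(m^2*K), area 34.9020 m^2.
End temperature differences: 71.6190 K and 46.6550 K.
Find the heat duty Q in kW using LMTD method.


LMTD = 58.2481 K
Q = 76.3110 * 34.9020 * 58.2481 = 155138.4432 W = 155.1384 kW

155.1384 kW


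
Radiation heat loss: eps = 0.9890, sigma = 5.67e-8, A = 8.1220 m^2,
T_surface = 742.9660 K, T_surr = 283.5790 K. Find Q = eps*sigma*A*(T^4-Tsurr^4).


T^4 = 3.0470e+11
Tsurr^4 = 6.4669e+09
Q = 0.9890 * 5.67e-8 * 8.1220 * 2.9824e+11 = 135831.8302 W

135831.8302 W


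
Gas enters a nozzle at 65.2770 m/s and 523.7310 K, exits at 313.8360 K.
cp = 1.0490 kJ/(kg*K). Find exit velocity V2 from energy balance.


dT = 209.8950 K
2*cp*1000*dT = 440359.7100
V1^2 = 4261.0867
V2 = sqrt(444620.7967) = 666.7989 m/s

666.7989 m/s


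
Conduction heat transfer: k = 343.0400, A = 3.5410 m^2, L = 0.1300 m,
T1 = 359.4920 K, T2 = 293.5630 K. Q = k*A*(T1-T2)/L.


dT = 65.9290 K
Q = 343.0400 * 3.5410 * 65.9290 / 0.1300 = 616032.7862 W

616032.7862 W


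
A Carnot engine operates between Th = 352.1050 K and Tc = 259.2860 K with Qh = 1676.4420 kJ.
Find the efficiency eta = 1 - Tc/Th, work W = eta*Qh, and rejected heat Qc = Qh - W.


eta = 1 - 259.2860/352.1050 = 0.2636
W = 0.2636 * 1676.4420 = 441.9297 kJ
Qc = 1676.4420 - 441.9297 = 1234.5123 kJ

eta = 26.3612%, W = 441.9297 kJ, Qc = 1234.5123 kJ


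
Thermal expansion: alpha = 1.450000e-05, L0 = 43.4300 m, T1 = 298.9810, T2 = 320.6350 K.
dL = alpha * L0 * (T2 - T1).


dT = 21.6540 K
dL = 1.450000e-05 * 43.4300 * 21.6540 = 0.013636 m
L_final = 43.443636 m

dL = 0.013636 m


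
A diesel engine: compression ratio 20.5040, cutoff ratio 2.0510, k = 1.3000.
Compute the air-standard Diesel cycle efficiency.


r^(k-1) = 2.4749
rc^k = 2.5442
eta = 0.5433 = 54.3319%

54.3319%


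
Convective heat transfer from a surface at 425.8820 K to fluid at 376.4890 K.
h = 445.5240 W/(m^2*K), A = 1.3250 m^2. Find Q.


dT = 49.3930 K
Q = 445.5240 * 1.3250 * 49.3930 = 29157.6412 W

29157.6412 W


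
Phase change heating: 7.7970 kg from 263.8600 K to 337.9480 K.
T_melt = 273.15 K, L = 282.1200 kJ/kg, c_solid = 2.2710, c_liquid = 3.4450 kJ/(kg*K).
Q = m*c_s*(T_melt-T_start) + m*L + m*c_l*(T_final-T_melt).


Q1 (sensible, solid) = 7.7970 * 2.2710 * 9.2900 = 164.4979 kJ
Q2 (latent) = 7.7970 * 282.1200 = 2199.6896 kJ
Q3 (sensible, liquid) = 7.7970 * 3.4450 * 64.7980 = 1740.5174 kJ
Q_total = 4104.7049 kJ

4104.7049 kJ


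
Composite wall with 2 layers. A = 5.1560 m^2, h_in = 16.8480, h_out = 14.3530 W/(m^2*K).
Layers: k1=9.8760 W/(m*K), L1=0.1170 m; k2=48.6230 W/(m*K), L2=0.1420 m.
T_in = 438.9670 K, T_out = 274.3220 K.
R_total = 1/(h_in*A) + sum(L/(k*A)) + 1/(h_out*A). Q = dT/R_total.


R_conv_in = 1/(16.8480*5.1560) = 0.0115
R_1 = 0.1170/(9.8760*5.1560) = 0.0023
R_2 = 0.1420/(48.6230*5.1560) = 0.0006
R_conv_out = 1/(14.3530*5.1560) = 0.0135
R_total = 0.0279 K/W
Q = 164.6450 / 0.0279 = 5903.6758 W

R_total = 0.0279 K/W, Q = 5903.6758 W


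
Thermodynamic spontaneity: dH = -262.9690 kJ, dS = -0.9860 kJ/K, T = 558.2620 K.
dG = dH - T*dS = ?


T*dS = 558.2620 * -0.9860 = -550.4463 kJ
dG = -262.9690 + 550.4463 = 287.4773 kJ (non-spontaneous)

dG = 287.4773 kJ, non-spontaneous


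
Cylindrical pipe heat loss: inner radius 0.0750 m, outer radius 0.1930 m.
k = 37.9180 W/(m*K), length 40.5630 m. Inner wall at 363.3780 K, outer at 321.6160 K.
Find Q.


dT = 41.7620 K
ln(ro/ri) = 0.9452
Q = 2*pi*37.9180*40.5630*41.7620 / 0.9452 = 426984.3728 W

426984.3728 W


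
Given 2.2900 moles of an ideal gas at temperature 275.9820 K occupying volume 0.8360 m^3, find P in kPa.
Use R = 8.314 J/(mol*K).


P = nRT/V = 2.2900 * 8.314 * 275.9820 / 0.8360
= 5254.4379 / 0.8360 = 6285.2127 Pa = 6.2852 kPa

6.2852 kPa


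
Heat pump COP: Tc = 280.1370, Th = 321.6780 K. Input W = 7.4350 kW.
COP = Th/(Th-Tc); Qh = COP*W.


COP = 321.6780 / 41.5410 = 7.7436
Qh = 7.7436 * 7.4350 = 57.5739 kW

COP = 7.7436, Qh = 57.5739 kW


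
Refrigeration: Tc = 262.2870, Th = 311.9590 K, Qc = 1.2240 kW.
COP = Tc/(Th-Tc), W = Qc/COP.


COP = 262.2870 / 49.6720 = 5.2804
W = 1.2240 / 5.2804 = 0.2318 kW

COP = 5.2804, W = 0.2318 kW


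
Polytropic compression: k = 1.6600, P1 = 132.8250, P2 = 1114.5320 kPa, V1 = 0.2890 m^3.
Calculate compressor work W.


(k-1)/k = 0.3976
(P2/P1)^exp = 2.3297
W = 2.5152 * 132.8250 * 0.2890 * (2.3297 - 1) = 128.3789 kJ

128.3789 kJ


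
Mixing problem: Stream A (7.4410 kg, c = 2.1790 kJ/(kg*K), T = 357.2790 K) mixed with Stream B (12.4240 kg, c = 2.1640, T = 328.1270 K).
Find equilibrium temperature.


num = 14614.7702
den = 43.0995
Tf = 339.0939 K

339.0939 K


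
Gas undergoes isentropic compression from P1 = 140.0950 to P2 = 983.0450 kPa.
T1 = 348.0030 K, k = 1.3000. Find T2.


(k-1)/k = 0.2308
(P2/P1)^exp = 1.5677
T2 = 348.0030 * 1.5677 = 545.5676 K

545.5676 K


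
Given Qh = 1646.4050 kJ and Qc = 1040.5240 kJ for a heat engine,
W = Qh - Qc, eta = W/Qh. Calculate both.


W = 1646.4050 - 1040.5240 = 605.8810 kJ
eta = 605.8810 / 1646.4050 = 0.3680 = 36.8002%

W = 605.8810 kJ, eta = 36.8002%


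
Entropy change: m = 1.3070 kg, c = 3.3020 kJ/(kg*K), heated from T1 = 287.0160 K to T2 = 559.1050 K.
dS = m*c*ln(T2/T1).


T2/T1 = 1.9480
ln(T2/T1) = 0.6668
dS = 1.3070 * 3.3020 * 0.6668 = 2.8777 kJ/K

2.8777 kJ/K


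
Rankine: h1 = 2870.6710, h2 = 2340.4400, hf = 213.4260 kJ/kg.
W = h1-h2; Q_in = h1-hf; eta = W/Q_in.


W = 530.2310 kJ/kg
Q_in = 2657.2450 kJ/kg
eta = 0.1995 = 19.9542%

eta = 19.9542%


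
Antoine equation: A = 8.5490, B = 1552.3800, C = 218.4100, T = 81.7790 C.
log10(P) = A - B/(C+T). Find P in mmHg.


C+T = 300.1890
B/(C+T) = 5.1713
log10(P) = 8.5490 - 5.1713 = 3.3777
P = 10^3.3777 = 2385.9314 mmHg

2385.9314 mmHg


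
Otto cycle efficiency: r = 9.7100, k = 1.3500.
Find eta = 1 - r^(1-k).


r^(k-1) = 2.2158
eta = 1 - 1/2.2158 = 0.5487 = 54.8692%

54.8692%


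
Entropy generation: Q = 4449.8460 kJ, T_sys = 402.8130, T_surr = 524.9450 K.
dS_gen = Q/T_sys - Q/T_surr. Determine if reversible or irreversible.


dS_sys = 4449.8460/402.8130 = 11.0469 kJ/K
dS_surr = -4449.8460/524.9450 = -8.4768 kJ/K
dS_gen = 11.0469 - 8.4768 = 2.5701 kJ/K (irreversible)

dS_gen = 2.5701 kJ/K, irreversible


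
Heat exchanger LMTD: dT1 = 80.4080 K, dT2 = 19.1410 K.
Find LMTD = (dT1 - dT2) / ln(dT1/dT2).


dT1/dT2 = 4.2008
ln(dT1/dT2) = 1.4353
LMTD = 61.2670 / 1.4353 = 42.6864 K

42.6864 K


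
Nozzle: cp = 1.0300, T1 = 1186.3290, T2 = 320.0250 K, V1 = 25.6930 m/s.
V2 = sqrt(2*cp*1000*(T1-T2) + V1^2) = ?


dT = 866.3040 K
2*cp*1000*dT = 1784586.2400
V1^2 = 660.1302
V2 = sqrt(1785246.3702) = 1336.1311 m/s

1336.1311 m/s


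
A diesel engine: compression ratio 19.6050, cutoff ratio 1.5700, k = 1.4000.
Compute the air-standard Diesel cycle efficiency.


r^(k-1) = 3.2881
rc^k = 1.8804
eta = 0.6645 = 66.4455%

66.4455%


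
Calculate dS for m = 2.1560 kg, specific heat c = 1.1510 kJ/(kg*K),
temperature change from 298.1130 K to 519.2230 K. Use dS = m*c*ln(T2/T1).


T2/T1 = 1.7417
ln(T2/T1) = 0.5549
dS = 2.1560 * 1.1510 * 0.5549 = 1.3769 kJ/K

1.3769 kJ/K


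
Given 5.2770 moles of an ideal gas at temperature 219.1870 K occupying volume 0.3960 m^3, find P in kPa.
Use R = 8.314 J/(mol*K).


P = nRT/V = 5.2770 * 8.314 * 219.1870 / 0.3960
= 9616.3864 / 0.3960 = 24283.8041 Pa = 24.2838 kPa

24.2838 kPa


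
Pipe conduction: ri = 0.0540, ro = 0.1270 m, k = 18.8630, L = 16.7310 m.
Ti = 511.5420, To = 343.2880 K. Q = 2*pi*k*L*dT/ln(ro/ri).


dT = 168.2540 K
ln(ro/ri) = 0.8552
Q = 2*pi*18.8630*16.7310*168.2540 / 0.8552 = 390129.4129 W

390129.4129 W


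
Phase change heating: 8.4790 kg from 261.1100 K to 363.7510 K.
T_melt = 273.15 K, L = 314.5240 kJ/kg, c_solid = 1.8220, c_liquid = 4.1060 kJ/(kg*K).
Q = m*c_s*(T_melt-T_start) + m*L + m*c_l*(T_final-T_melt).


Q1 (sensible, solid) = 8.4790 * 1.8220 * 12.0400 = 186.0028 kJ
Q2 (latent) = 8.4790 * 314.5240 = 2666.8490 kJ
Q3 (sensible, liquid) = 8.4790 * 4.1060 * 90.6010 = 3154.2533 kJ
Q_total = 6007.1051 kJ

6007.1051 kJ


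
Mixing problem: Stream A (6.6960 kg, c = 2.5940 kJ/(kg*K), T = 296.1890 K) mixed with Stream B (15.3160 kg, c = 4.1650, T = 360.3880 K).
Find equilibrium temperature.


num = 28134.1937
den = 81.1606
Tf = 346.6486 K

346.6486 K


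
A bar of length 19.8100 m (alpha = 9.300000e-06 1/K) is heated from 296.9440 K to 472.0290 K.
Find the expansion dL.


dT = 175.0850 K
dL = 9.300000e-06 * 19.8100 * 175.0850 = 0.032256 m
L_final = 19.842256 m

dL = 0.032256 m
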